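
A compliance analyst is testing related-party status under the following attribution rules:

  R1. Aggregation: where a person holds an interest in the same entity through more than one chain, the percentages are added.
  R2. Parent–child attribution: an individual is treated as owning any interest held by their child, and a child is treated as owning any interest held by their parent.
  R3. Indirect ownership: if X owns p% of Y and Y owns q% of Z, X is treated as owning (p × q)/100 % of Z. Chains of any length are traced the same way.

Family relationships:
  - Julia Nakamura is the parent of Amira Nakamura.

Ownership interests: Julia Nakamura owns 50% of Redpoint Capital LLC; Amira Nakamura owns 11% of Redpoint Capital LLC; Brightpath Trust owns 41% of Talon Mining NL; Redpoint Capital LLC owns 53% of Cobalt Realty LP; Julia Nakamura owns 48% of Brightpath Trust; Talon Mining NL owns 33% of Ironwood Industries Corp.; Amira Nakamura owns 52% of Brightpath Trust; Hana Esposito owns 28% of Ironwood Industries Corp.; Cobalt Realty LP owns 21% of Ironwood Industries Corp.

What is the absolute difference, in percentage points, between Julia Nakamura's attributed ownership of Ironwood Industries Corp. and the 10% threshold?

By parent–child attribution (R2), Julia Nakamura is treated as also owning Amira Nakamura's interest in Redpoint Capital LLC, giving 50% + 11% = 61%.
By parent–child attribution (R2), Julia Nakamura is treated as also owning Amira Nakamura's interest in Brightpath Trust, giving 48% + 52% = 100%.
Chain via Redpoint Capital LLC → Cobalt Realty LP (R3): 61% × 53% × 21% = 6.7893% of Ironwood Industries Corp.
Chain via Brightpath Trust → Talon Mining NL (R3): 100% × 41% × 33% = 13.53% of Ironwood Industries Corp.
Aggregating (R1): 6.7893% + 13.53% = 20.3193%.
20.3193% exceeds the 10% threshold by 10.3193 percentage points.

10.3193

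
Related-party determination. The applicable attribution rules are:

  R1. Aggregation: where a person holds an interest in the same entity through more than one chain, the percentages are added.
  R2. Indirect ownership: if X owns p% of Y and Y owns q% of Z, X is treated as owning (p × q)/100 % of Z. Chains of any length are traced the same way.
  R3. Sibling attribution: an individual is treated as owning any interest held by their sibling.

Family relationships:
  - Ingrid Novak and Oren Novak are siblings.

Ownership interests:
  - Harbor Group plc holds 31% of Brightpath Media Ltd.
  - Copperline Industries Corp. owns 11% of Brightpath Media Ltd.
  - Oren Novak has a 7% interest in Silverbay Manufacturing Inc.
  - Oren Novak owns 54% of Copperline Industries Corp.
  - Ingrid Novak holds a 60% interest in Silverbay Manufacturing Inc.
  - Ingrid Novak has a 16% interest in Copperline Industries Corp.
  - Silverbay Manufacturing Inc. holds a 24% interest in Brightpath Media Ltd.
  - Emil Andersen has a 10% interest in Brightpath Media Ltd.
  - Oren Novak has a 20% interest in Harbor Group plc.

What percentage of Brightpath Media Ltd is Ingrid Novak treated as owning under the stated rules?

By sibling attribution (R3), Ingrid Novak is treated as also owning Oren Novak's interest in Silverbay Manufacturing Inc, giving 60% + 7% = 67%.
By sibling attribution (R3), Ingrid Novak is treated as also owning Oren Novak's interest in Copperline Industries Corp, giving 16% + 54% = 70%.
By sibling attribution (R3), Ingrid Novak is treated as owning Oren Novak's 20% interest in Harbor Group plc.
Chain via Silverbay Manufacturing Inc. (R2): 67% × 24% = 16.08% of Brightpath Media Ltd.
Chain via Copperline Industries Corp. (R2): 70% × 11% = 7.7% of Brightpath Media Ltd.
Chain via Harbor Group plc (R2): 20% × 31% = 6.2% of Brightpath Media Ltd.
Aggregating (R1): 16.08% + 7.7% + 6.2% = 29.98%.

29.98%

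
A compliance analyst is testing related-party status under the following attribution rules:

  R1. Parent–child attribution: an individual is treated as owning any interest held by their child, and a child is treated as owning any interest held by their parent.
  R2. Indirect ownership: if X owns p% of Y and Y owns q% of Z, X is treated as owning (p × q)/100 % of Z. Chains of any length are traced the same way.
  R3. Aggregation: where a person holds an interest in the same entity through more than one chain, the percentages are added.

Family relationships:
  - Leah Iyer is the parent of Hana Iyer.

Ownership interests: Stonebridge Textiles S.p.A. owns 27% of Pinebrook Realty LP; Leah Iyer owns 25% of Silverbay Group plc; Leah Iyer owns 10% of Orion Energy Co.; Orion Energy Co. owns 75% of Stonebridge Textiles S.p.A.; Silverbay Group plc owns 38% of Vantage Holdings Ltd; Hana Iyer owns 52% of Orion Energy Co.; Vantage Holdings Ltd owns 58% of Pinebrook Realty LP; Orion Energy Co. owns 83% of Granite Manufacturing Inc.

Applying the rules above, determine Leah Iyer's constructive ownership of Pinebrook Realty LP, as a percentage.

By parent–child attribution (R1), Leah Iyer is treated as also owning Hana Iyer's interest in Orion Energy Co, giving 10% + 52% = 62%.
Chain via Orion Energy Co. → Stonebridge Textiles S.p.A. (R2): 62% × 75% × 27% = 12.555% of Pinebrook Realty LP.
Chain via Silverbay Group plc → Vantage Holdings Ltd (R2): 25% × 38% × 58% = 5.51% of Pinebrook Realty LP.
Aggregating (R3): 12.555% + 5.51% = 18.065%.

18.065%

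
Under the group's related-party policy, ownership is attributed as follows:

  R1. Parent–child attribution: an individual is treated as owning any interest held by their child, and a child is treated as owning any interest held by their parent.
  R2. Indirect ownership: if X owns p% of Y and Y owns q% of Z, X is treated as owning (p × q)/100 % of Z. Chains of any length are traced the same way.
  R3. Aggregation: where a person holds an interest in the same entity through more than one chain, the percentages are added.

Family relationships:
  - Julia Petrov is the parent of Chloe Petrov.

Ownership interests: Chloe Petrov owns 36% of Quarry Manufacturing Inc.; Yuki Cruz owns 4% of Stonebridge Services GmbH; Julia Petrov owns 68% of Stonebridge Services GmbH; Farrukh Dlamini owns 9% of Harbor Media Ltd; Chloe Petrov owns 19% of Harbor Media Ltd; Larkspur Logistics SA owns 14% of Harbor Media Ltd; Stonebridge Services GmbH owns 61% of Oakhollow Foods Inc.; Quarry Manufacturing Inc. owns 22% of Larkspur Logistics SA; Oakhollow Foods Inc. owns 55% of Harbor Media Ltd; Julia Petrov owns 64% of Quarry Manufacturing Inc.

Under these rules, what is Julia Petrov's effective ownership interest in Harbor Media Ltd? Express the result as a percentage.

44.894%

By parent–child attribution (R1), Julia Petrov is treated as also owning Chloe Petrov's interest in Quarry Manufacturing Inc, giving 64% + 36% = 100%.
By parent–child attribution (R1), Julia Petrov is treated as owning Chloe Petrov's 19% interest in Harbor Media Ltd.
Chain via Stonebridge Services GmbH → Oakhollow Foods Inc. (R2): 68% × 61% × 55% = 22.814% of Harbor Media Ltd.
Chain via Quarry Manufacturing Inc. → Larkspur Logistics SA (R2): 100% × 22% × 14% = 3.08% of Harbor Media Ltd.
Direct interest in Harbor Media Ltd: 19%.
Aggregating (R3): 22.814% + 3.08% + 19% = 44.894%.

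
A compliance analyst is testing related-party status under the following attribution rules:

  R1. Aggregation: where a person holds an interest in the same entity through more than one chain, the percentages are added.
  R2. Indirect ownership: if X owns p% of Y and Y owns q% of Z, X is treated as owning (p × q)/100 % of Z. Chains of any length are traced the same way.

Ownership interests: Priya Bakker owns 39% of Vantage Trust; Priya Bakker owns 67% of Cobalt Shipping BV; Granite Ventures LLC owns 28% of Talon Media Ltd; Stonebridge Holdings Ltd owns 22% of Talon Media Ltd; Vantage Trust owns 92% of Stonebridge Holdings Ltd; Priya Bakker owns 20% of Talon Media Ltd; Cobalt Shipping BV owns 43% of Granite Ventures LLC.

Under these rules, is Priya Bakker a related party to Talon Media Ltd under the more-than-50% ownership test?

Chain via Cobalt Shipping BV → Granite Ventures LLC (R2): 67% × 43% × 28% = 8.0668% of Talon Media Ltd.
Chain via Vantage Trust → Stonebridge Holdings Ltd (R2): 39% × 92% × 22% = 7.8936% of Talon Media Ltd.
Direct interest in Talon Media Ltd: 20%.
Aggregating (R1): 8.0668% + 7.8936% + 20% = 35.9604%.
35.9604% does not exceed the 50% threshold, so Priya is not a related party to Talon Media Ltd.

No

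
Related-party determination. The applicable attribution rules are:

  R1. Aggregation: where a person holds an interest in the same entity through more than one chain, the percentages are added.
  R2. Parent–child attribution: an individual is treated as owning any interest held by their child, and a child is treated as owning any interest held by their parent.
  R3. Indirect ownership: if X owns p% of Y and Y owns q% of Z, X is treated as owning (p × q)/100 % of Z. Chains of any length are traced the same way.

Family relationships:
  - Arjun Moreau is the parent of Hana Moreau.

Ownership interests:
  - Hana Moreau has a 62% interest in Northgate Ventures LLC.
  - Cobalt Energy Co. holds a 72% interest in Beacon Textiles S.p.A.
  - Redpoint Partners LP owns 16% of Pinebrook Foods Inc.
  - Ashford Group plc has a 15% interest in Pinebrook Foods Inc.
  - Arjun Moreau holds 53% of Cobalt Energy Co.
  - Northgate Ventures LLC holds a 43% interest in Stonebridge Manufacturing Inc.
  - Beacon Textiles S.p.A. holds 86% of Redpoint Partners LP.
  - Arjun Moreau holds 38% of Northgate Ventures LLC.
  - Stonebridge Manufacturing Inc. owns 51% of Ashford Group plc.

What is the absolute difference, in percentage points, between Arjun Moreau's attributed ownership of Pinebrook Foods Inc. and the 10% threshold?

By parent–child attribution (R2), Arjun Moreau is treated as also owning Hana Moreau's interest in Northgate Ventures LLC, giving 38% + 62% = 100%.
Chain via Northgate Ventures LLC → Stonebridge Manufacturing Inc. → Ashford Group plc (R3): 100% × 43% × 51% × 15% = 3.2895% of Pinebrook Foods Inc.
Chain via Cobalt Energy Co. → Beacon Textiles S.p.A. → Redpoint Partners LP (R3): 53% × 72% × 86% × 16% = 5.250816% of Pinebrook Foods Inc.
Aggregating (R1): 3.2895% + 5.250816% = 8.540316%.
8.540316% falls short of the 10% threshold by 1.459684 percentage points.

1.459684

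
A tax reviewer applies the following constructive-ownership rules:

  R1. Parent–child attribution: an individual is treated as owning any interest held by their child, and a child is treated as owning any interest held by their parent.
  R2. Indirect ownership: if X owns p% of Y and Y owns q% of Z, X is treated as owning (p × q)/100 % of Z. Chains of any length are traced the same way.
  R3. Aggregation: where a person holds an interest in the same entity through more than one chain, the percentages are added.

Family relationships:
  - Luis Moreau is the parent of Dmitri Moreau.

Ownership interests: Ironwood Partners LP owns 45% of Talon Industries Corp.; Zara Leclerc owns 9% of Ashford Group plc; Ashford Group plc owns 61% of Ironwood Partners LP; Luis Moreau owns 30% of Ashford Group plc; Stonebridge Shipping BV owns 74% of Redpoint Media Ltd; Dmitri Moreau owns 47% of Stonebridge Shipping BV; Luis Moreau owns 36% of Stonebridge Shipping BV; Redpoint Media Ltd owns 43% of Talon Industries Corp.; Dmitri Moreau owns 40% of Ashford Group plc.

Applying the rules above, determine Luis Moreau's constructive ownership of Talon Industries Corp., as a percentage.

45.6256%

By parent–child attribution (R1), Luis Moreau is treated as also owning Dmitri Moreau's interest in Stonebridge Shipping BV, giving 36% + 47% = 83%.
By parent–child attribution (R1), Luis Moreau is treated as also owning Dmitri Moreau's interest in Ashford Group plc, giving 30% + 40% = 70%.
Chain via Stonebridge Shipping BV → Redpoint Media Ltd (R2): 83% × 74% × 43% = 26.4106% of Talon Industries Corp.
Chain via Ashford Group plc → Ironwood Partners LP (R2): 70% × 61% × 45% = 19.215% of Talon Industries Corp.
Aggregating (R3): 26.4106% + 19.215% = 45.6256%.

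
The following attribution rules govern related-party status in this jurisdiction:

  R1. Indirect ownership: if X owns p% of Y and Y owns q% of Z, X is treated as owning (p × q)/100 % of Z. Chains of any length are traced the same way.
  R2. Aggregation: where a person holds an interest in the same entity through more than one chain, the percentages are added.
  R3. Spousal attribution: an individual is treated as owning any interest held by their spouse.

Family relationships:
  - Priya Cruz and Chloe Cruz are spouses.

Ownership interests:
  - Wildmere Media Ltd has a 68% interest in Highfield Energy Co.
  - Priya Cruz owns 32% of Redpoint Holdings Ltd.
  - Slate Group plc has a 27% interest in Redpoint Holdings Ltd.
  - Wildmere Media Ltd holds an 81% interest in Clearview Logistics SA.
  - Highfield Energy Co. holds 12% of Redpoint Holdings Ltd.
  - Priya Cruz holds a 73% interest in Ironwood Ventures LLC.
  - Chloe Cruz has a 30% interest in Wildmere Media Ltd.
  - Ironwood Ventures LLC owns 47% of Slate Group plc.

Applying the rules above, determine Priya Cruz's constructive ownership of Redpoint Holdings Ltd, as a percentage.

By spousal attribution (R3), Priya Cruz is treated as owning Chloe Cruz's 30% interest in Wildmere Media Ltd.
Chain via Ironwood Ventures LLC → Slate Group plc (R1): 73% × 47% × 27% = 9.2637% of Redpoint Holdings Ltd.
Direct interest in Redpoint Holdings Ltd: 32%.
Chain via Wildmere Media Ltd → Highfield Energy Co. (R1): 30% × 68% × 12% = 2.448% of Redpoint Holdings Ltd.
Aggregating (R2): 9.2637% + 32% + 2.448% = 43.7117%.

43.7117%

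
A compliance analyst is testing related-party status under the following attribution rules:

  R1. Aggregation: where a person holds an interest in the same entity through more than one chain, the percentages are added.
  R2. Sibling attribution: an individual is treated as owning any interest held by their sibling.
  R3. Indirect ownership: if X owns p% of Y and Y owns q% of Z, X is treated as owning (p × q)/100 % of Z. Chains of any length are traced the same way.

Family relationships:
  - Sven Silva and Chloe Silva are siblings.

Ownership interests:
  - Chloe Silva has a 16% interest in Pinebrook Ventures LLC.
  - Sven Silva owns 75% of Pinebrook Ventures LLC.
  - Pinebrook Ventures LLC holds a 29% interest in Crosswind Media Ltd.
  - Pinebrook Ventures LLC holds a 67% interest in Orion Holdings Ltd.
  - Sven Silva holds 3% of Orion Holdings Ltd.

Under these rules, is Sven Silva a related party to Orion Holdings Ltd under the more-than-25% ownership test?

By sibling attribution (R2), Sven Silva is treated as also owning Chloe Silva's interest in Pinebrook Ventures LLC, giving 75% + 16% = 91%.
Chain via Pinebrook Ventures LLC (R3): 91% × 67% = 60.97% of Orion Holdings Ltd.
Direct interest in Orion Holdings Ltd: 3%.
Aggregating (R1): 60.97% + 3% = 63.97%.
63.97% exceeds the 25% threshold, so Sven is a related party to Orion Holdings Ltd.

Yes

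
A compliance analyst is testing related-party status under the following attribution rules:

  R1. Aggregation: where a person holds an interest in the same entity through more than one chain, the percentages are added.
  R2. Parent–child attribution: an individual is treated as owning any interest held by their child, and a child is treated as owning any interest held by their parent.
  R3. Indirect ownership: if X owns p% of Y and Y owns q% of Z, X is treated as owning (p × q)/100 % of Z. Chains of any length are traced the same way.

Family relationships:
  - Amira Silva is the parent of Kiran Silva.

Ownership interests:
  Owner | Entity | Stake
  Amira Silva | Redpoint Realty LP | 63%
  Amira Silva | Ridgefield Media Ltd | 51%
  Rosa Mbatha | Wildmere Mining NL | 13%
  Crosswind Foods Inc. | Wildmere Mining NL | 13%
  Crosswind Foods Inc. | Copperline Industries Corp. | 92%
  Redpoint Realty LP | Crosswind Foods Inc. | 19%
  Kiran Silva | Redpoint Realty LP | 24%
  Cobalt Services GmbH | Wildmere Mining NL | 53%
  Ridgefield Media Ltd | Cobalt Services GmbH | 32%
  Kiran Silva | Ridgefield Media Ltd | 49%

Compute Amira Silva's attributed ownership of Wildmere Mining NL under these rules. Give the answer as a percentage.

By parent–child attribution (R2), Amira Silva is treated as also owning Kiran Silva's interest in Redpoint Realty LP, giving 63% + 24% = 87%.
By parent–child attribution (R2), Amira Silva is treated as also owning Kiran Silva's interest in Ridgefield Media Ltd, giving 51% + 49% = 100%.
Chain via Redpoint Realty LP → Crosswind Foods Inc. (R3): 87% × 19% × 13% = 2.1489% of Wildmere Mining NL.
Chain via Ridgefield Media Ltd → Cobalt Services GmbH (R3): 100% × 32% × 53% = 16.96% of Wildmere Mining NL.
Aggregating (R1): 2.1489% + 16.96% = 19.1089%.

19.1089%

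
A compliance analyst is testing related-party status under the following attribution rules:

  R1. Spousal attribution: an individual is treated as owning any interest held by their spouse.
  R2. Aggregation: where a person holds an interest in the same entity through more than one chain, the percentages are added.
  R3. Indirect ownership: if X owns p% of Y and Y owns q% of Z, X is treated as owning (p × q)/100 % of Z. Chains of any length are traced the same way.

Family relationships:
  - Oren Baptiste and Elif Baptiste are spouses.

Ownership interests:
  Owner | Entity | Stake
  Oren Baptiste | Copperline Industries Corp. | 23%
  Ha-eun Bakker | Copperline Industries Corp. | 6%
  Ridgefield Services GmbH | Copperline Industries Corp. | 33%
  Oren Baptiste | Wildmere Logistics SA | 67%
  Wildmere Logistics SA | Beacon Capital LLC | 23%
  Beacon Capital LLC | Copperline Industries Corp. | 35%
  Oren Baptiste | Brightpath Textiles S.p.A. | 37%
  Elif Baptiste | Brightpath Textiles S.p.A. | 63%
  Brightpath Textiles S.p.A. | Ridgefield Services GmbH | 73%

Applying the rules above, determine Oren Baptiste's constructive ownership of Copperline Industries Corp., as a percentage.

By spousal attribution (R1), Oren Baptiste is treated as also owning Elif Baptiste's interest in Brightpath Textiles S.p.A, giving 37% + 63% = 100%.
Chain via Wildmere Logistics SA → Beacon Capital LLC (R3): 67% × 23% × 35% = 5.3935% of Copperline Industries Corp.
Chain via Brightpath Textiles S.p.A. → Ridgefield Services GmbH (R3): 100% × 73% × 33% = 24.09% of Copperline Industries Corp.
Direct interest in Copperline Industries Corp: 23%.
Aggregating (R2): 5.3935% + 24.09% + 23% = 52.4835%.

52.4835%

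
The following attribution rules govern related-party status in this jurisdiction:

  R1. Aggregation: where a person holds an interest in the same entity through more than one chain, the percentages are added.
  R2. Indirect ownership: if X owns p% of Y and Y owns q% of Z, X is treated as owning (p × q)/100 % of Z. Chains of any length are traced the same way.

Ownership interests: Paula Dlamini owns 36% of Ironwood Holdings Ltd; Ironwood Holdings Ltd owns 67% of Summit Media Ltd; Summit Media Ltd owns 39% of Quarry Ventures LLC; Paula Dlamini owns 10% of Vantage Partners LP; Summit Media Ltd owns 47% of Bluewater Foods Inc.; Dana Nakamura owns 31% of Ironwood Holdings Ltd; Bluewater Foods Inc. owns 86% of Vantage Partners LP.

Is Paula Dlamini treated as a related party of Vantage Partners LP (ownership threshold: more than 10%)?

Yes

Chain via Ironwood Holdings Ltd → Summit Media Ltd → Bluewater Foods Inc. (R2): 36% × 67% × 47% × 86% = 9.749304% of Vantage Partners LP.
Direct interest in Vantage Partners LP: 10%.
Aggregating (R1): 9.749304% + 10% = 19.749304%.
19.749304% exceeds the 10% threshold, so Paula is a related party to Vantage Partners LP.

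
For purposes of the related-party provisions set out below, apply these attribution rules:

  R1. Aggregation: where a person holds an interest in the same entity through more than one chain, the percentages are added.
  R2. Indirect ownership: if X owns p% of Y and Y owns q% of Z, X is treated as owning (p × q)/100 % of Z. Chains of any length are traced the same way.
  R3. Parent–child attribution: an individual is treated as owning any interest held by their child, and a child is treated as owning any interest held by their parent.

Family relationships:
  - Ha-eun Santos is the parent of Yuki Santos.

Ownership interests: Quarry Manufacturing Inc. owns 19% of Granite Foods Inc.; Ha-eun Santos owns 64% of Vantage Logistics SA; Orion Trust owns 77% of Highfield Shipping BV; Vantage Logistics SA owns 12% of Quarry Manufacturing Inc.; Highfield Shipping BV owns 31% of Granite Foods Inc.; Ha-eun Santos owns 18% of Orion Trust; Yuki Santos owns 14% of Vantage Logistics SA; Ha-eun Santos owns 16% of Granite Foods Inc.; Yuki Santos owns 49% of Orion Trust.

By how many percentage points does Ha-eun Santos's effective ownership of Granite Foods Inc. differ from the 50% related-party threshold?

By parent–child attribution (R3), Ha-eun Santos is treated as also owning Yuki Santos's interest in Orion Trust, giving 18% + 49% = 67%.
By parent–child attribution (R3), Ha-eun Santos is treated as also owning Yuki Santos's interest in Vantage Logistics SA, giving 64% + 14% = 78%.
Chain via Orion Trust → Highfield Shipping BV (R2): 67% × 77% × 31% = 15.9929% of Granite Foods Inc.
Chain via Vantage Logistics SA → Quarry Manufacturing Inc. (R2): 78% × 12% × 19% = 1.7784% of Granite Foods Inc.
Direct interest in Granite Foods Inc: 16%.
Aggregating (R1): 15.9929% + 1.7784% + 16% = 33.7713%.
33.7713% falls short of the 50% threshold by 16.2287 percentage points.

16.2287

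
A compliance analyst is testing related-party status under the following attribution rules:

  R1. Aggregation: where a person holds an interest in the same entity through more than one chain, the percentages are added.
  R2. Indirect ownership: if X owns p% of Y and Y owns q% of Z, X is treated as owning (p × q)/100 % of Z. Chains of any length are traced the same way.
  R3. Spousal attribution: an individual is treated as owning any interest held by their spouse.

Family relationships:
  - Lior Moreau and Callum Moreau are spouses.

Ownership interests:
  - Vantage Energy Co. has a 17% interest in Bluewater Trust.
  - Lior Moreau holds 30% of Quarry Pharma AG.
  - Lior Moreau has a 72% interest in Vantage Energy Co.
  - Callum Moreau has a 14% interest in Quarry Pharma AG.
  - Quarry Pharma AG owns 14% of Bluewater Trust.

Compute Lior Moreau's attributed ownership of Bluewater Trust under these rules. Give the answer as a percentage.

By spousal attribution (R3), Lior Moreau is treated as also owning Callum Moreau's interest in Quarry Pharma AG, giving 30% + 14% = 44%.
Chain via Quarry Pharma AG (R2): 44% × 14% = 6.16% of Bluewater Trust.
Chain via Vantage Energy Co. (R2): 72% × 17% = 12.24% of Bluewater Trust.
Aggregating (R1): 6.16% + 12.24% = 18.4%.

18.4%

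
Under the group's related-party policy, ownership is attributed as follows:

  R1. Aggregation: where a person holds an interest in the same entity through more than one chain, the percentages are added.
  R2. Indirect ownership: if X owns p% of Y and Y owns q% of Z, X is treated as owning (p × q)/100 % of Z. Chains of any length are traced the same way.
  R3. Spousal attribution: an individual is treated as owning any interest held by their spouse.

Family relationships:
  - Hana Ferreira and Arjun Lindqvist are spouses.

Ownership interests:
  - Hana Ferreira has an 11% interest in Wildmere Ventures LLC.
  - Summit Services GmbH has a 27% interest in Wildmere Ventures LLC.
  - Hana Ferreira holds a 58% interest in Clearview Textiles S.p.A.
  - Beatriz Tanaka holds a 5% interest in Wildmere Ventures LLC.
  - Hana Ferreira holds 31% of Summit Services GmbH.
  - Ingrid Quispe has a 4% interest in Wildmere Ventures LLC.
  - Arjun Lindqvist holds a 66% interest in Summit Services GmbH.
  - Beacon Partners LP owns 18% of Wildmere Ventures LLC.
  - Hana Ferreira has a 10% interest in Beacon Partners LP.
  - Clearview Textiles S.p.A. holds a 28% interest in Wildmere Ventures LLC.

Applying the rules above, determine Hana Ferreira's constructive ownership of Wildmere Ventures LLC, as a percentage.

55.23%

By spousal attribution (R3), Hana Ferreira is treated as also owning Arjun Lindqvist's interest in Summit Services GmbH, giving 31% + 66% = 97%.
Chain via Clearview Textiles S.p.A. (R2): 58% × 28% = 16.24% of Wildmere Ventures LLC.
Chain via Summit Services GmbH (R2): 97% × 27% = 26.19% of Wildmere Ventures LLC.
Chain via Beacon Partners LP (R2): 10% × 18% = 1.8% of Wildmere Ventures LLC.
Direct interest in Wildmere Ventures LLC: 11%.
Aggregating (R1): 16.24% + 26.19% + 1.8% + 11% = 55.23%.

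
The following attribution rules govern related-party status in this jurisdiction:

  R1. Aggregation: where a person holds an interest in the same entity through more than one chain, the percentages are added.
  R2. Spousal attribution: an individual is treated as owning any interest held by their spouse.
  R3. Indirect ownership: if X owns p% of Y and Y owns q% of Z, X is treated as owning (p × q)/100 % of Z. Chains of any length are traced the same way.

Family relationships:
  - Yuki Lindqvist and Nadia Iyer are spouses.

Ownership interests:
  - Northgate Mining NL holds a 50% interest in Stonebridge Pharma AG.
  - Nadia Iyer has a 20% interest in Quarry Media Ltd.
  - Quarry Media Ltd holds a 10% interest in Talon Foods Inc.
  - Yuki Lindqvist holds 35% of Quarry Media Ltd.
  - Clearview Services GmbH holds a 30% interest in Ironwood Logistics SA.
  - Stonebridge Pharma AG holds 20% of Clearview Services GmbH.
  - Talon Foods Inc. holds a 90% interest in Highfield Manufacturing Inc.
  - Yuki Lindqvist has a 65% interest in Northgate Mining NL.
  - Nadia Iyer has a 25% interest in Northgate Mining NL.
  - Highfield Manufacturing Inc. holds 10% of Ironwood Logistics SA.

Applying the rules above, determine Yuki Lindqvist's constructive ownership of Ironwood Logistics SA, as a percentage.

By spousal attribution (R2), Yuki Lindqvist is treated as also owning Nadia Iyer's interest in Quarry Media Ltd, giving 35% + 20% = 55%.
By spousal attribution (R2), Yuki Lindqvist is treated as also owning Nadia Iyer's interest in Northgate Mining NL, giving 65% + 25% = 90%.
Chain via Quarry Media Ltd → Talon Foods Inc. → Highfield Manufacturing Inc. (R3): 55% × 10% × 90% × 10% = 0.495% of Ironwood Logistics SA.
Chain via Northgate Mining NL → Stonebridge Pharma AG → Clearview Services GmbH (R3): 90% × 50% × 20% × 30% = 2.7% of Ironwood Logistics SA.
Aggregating (R1): 0.495% + 2.7% = 3.195%.

3.195%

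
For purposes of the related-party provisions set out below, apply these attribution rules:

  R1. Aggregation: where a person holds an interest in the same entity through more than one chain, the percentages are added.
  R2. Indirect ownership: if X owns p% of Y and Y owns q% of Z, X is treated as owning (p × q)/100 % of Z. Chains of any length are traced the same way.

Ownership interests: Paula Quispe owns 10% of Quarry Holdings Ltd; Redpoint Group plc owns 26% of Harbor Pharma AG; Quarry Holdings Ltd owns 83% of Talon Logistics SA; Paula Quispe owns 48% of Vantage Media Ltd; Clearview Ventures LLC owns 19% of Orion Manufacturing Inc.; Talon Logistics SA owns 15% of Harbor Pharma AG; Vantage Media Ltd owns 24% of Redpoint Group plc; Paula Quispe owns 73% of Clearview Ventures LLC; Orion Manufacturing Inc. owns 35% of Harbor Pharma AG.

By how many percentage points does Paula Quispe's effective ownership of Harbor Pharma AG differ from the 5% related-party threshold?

Chain via Vantage Media Ltd → Redpoint Group plc (R2): 48% × 24% × 26% = 2.9952% of Harbor Pharma AG.
Chain via Quarry Holdings Ltd → Talon Logistics SA (R2): 10% × 83% × 15% = 1.245% of Harbor Pharma AG.
Chain via Clearview Ventures LLC → Orion Manufacturing Inc. (R2): 73% × 19% × 35% = 4.8545% of Harbor Pharma AG.
Aggregating (R1): 2.9952% + 1.245% + 4.8545% = 9.0947%.
9.0947% exceeds the 5% threshold by 4.0947 percentage points.

4.0947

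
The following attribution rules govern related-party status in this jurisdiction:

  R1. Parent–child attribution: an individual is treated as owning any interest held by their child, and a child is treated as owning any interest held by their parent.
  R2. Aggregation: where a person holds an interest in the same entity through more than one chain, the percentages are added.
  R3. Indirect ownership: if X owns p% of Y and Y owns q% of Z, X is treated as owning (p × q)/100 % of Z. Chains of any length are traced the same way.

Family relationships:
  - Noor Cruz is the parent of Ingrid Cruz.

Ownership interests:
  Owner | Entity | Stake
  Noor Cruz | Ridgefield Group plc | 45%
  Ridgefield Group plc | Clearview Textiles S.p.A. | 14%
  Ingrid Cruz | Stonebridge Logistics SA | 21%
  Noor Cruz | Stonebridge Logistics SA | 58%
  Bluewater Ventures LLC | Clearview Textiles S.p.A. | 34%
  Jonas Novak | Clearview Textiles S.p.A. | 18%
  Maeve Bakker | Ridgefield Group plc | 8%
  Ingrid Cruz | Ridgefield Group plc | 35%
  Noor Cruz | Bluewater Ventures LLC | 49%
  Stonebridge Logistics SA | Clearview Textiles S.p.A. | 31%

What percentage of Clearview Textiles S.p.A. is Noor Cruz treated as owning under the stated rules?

By parent–child attribution (R1), Noor Cruz is treated as also owning Ingrid Cruz's interest in Ridgefield Group plc, giving 45% + 35% = 80%.
By parent–child attribution (R1), Noor Cruz is treated as also owning Ingrid Cruz's interest in Stonebridge Logistics SA, giving 58% + 21% = 79%.
Chain via Ridgefield Group plc (R3): 80% × 14% = 11.2% of Clearview Textiles S.p.A.
Chain via Bluewater Ventures LLC (R3): 49% × 34% = 16.66% of Clearview Textiles S.p.A.
Chain via Stonebridge Logistics SA (R3): 79% × 31% = 24.49% of Clearview Textiles S.p.A.
Aggregating (R2): 11.2% + 16.66% + 24.49% = 52.35%.

52.35%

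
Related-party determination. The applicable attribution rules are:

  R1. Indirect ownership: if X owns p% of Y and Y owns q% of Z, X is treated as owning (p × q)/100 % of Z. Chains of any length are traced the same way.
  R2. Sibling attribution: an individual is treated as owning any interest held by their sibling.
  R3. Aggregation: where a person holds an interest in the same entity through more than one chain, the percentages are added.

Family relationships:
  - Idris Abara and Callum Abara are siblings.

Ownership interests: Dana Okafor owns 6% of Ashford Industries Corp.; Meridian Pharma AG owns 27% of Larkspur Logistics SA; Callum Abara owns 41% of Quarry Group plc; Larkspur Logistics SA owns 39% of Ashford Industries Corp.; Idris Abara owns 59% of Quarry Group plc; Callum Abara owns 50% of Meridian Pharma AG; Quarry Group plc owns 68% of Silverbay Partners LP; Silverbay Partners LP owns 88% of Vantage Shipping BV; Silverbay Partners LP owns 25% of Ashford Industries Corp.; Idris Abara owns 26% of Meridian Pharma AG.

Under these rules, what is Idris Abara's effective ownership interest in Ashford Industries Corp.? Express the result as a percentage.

25.0028%

By sibling attribution (R2), Idris Abara is treated as also owning Callum Abara's interest in Quarry Group plc, giving 59% + 41% = 100%.
By sibling attribution (R2), Idris Abara is treated as also owning Callum Abara's interest in Meridian Pharma AG, giving 26% + 50% = 76%.
Chain via Quarry Group plc → Silverbay Partners LP (R1): 100% × 68% × 25% = 17% of Ashford Industries Corp.
Chain via Meridian Pharma AG → Larkspur Logistics SA (R1): 76% × 27% × 39% = 8.0028% of Ashford Industries Corp.
Aggregating (R3): 17% + 8.0028% = 25.0028%.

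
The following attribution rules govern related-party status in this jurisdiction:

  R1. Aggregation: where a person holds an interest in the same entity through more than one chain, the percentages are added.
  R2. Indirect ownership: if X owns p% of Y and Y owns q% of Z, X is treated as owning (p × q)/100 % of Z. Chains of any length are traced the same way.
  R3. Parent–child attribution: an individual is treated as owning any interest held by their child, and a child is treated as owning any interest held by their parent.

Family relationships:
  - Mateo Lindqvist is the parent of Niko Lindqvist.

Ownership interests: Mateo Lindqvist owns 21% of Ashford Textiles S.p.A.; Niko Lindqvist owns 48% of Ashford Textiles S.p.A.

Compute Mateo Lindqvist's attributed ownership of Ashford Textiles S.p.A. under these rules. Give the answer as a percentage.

69%

By parent–child attribution (R3), Mateo Lindqvist is treated as also owning Niko Lindqvist's interest in Ashford Textiles S.p.A, giving 21% + 48% = 69%.
Direct interest in Ashford Textiles S.p.A: 69%.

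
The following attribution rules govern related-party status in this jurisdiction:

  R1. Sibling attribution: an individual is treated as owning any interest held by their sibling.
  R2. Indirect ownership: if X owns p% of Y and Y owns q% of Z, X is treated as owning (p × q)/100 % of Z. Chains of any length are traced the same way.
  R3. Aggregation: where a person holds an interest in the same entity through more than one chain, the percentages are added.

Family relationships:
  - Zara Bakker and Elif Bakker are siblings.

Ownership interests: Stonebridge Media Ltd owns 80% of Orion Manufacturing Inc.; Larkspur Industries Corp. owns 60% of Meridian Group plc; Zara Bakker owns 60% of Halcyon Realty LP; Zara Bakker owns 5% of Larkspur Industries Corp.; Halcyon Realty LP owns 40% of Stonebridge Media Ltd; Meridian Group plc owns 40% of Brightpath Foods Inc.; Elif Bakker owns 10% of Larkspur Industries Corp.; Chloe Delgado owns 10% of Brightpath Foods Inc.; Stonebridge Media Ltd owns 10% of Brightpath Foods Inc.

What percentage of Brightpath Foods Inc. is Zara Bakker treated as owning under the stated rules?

6%

By sibling attribution (R1), Zara Bakker is treated as also owning Elif Bakker's interest in Larkspur Industries Corp, giving 5% + 10% = 15%.
Chain via Halcyon Realty LP → Stonebridge Media Ltd (R2): 60% × 40% × 10% = 2.4% of Brightpath Foods Inc.
Chain via Larkspur Industries Corp. → Meridian Group plc (R2): 15% × 60% × 40% = 3.6% of Brightpath Foods Inc.
Aggregating (R3): 2.4% + 3.6% = 6%.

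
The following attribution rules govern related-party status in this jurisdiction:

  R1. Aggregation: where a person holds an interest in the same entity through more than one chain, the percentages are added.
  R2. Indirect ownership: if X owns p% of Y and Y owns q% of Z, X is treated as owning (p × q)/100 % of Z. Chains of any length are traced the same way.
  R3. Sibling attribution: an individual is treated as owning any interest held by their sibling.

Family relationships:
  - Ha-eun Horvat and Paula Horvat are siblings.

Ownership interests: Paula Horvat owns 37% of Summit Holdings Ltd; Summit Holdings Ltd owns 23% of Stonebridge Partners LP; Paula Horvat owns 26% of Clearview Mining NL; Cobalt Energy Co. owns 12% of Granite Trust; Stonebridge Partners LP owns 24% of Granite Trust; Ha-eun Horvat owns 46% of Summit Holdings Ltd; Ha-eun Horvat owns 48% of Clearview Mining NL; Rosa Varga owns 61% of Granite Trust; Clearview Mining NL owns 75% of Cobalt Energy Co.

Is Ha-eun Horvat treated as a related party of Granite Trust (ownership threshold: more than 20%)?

No

By sibling attribution (R3), Ha-eun Horvat is treated as also owning Paula Horvat's interest in Summit Holdings Ltd, giving 46% + 37% = 83%.
By sibling attribution (R3), Ha-eun Horvat is treated as also owning Paula Horvat's interest in Clearview Mining NL, giving 48% + 26% = 74%.
Chain via Summit Holdings Ltd → Stonebridge Partners LP (R2): 83% × 23% × 24% = 4.5816% of Granite Trust.
Chain via Clearview Mining NL → Cobalt Energy Co. (R2): 74% × 75% × 12% = 6.66% of Granite Trust.
Aggregating (R1): 4.5816% + 6.66% = 11.2416%.
11.2416% does not exceed the 20% threshold, so Ha-eun is not a related party to Granite Trust.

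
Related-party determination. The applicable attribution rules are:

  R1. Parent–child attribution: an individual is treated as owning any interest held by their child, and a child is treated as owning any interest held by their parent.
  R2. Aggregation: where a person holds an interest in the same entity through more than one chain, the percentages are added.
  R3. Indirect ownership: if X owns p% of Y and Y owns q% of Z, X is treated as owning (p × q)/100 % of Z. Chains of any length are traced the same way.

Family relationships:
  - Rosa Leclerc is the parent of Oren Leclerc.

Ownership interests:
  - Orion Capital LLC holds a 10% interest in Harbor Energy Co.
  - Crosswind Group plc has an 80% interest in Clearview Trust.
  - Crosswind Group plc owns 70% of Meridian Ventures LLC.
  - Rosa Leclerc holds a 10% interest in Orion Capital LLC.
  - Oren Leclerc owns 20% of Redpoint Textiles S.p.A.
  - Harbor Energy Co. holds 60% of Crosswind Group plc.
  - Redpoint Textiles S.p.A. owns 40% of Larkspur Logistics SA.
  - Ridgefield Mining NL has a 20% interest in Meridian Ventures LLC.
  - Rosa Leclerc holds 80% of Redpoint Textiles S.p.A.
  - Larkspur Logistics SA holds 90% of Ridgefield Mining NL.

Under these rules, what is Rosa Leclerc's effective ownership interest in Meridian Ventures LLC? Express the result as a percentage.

By parent–child attribution (R1), Rosa Leclerc is treated as also owning Oren Leclerc's interest in Redpoint Textiles S.p.A, giving 80% + 20% = 100%.
Chain via Redpoint Textiles S.p.A. → Larkspur Logistics SA → Ridgefield Mining NL (R3): 100% × 40% × 90% × 20% = 7.2% of Meridian Ventures LLC.
Chain via Orion Capital LLC → Harbor Energy Co. → Crosswind Group plc (R3): 10% × 10% × 60% × 70% = 0.42% of Meridian Ventures LLC.
Aggregating (R2): 7.2% + 0.42% = 7.62%.

7.62%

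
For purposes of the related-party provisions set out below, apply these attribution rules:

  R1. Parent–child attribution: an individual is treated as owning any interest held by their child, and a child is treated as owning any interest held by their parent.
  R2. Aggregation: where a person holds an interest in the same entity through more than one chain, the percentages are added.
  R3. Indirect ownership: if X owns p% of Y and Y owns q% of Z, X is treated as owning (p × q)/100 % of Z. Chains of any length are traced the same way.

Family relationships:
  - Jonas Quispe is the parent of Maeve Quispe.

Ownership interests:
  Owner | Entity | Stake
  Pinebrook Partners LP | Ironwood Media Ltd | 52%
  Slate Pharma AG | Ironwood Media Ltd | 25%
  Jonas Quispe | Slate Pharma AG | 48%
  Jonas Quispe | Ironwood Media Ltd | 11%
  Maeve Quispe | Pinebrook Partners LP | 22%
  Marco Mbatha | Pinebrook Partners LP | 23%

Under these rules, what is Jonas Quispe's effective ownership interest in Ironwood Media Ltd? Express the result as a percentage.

34.44%

By parent–child attribution (R1), Jonas Quispe is treated as owning Maeve Quispe's 22% interest in Pinebrook Partners LP.
Chain via Slate Pharma AG (R3): 48% × 25% = 12% of Ironwood Media Ltd.
Direct interest in Ironwood Media Ltd: 11%.
Chain via Pinebrook Partners LP (R3): 22% × 52% = 11.44% of Ironwood Media Ltd.
Aggregating (R2): 12% + 11% + 11.44% = 34.44%.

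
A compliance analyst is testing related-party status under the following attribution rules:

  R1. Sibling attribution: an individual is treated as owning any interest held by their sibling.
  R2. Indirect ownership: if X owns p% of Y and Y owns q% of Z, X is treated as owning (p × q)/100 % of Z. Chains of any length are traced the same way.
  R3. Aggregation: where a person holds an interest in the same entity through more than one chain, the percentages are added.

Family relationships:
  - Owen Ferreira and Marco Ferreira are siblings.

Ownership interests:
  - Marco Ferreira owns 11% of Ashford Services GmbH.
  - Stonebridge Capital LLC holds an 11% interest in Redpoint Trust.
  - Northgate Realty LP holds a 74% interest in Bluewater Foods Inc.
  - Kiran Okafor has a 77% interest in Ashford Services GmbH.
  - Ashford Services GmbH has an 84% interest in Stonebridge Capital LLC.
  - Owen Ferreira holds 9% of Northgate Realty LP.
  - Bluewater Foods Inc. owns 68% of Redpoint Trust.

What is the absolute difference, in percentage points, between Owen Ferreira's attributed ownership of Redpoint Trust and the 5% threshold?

0.5452

By sibling attribution (R1), Owen Ferreira is treated as owning Marco Ferreira's 11% interest in Ashford Services GmbH.
Chain via Northgate Realty LP → Bluewater Foods Inc. (R2): 9% × 74% × 68% = 4.5288% of Redpoint Trust.
Chain via Ashford Services GmbH → Stonebridge Capital LLC (R2): 11% × 84% × 11% = 1.0164% of Redpoint Trust.
Aggregating (R3): 4.5288% + 1.0164% = 5.5452%.
5.5452% exceeds the 5% threshold by 0.5452 percentage points.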